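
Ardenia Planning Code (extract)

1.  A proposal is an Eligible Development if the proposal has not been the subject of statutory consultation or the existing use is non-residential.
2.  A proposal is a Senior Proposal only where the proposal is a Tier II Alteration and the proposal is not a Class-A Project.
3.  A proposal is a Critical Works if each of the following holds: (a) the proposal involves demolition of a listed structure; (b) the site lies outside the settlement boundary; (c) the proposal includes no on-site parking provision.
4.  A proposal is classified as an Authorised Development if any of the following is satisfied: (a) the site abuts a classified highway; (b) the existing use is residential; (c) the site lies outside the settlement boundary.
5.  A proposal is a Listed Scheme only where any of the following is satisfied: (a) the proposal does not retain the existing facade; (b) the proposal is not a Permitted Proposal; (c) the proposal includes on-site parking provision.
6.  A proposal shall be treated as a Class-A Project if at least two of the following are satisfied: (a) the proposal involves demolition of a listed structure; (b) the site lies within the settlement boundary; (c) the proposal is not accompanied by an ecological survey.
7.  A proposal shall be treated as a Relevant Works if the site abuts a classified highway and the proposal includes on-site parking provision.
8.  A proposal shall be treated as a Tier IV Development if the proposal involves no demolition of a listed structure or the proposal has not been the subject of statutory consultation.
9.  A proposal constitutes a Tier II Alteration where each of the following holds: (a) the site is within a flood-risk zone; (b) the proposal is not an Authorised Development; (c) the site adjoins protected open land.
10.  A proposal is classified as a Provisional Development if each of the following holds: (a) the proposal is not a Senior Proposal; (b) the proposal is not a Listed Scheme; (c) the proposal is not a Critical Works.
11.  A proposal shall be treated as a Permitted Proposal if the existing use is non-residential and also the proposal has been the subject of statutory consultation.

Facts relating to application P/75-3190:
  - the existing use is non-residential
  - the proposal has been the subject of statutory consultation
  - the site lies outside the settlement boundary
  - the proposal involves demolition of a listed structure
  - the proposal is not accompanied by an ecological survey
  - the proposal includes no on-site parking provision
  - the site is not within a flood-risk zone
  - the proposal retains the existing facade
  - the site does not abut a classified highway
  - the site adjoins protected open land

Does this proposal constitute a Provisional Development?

paragraph 4 — Authorised Development: [the site abuts a classified highway? no] OR [the existing use is residential? no] OR [the site lies outside the settlement boundary? yes] → satisfied.
paragraph 9 — Tier II Alteration: [the site is within a flood-risk zone? no] AND [not an Authorised Development (paragraph 4)? no] AND [the site adjoins protected open land? yes] → not satisfied.
paragraph 6 — Class-A Project: the proposal involves demolition of a listed structure? yes; the site lies within the settlement boundary? no; the proposal is not accompanied by an ecological survey? yes — 2 of 3 hold (need ≥2) → satisfied.
paragraph 2 — Senior Proposal: [Tier II Alteration (paragraph 9)? no] AND [not a Class-A Project (paragraph 6)? no] → not satisfied.
paragraph 11 — Permitted Proposal: [the existing use is non-residential? yes] AND [the proposal has been the subject of statutory consultation? yes] → satisfied.
paragraph 5 — Listed Scheme: [the proposal does not retain the existing facade? no] OR [not a Permitted Proposal (paragraph 11)? no] OR [the proposal includes on-site parking provision? no] → not satisfied.
paragraph 3 — Critical Works: [the proposal involves demolition of a listed structure? yes] AND [the site lies outside the settlement boundary? yes] AND [the proposal includes no on-site parking provision? yes] → satisfied.
paragraph 10 — Provisional Development: [not a Senior Proposal (paragraph 2)? yes] AND [not a Listed Scheme (paragraph 5)? yes] AND [not a Critical Works (paragraph 3)? no] → not satisfied.

No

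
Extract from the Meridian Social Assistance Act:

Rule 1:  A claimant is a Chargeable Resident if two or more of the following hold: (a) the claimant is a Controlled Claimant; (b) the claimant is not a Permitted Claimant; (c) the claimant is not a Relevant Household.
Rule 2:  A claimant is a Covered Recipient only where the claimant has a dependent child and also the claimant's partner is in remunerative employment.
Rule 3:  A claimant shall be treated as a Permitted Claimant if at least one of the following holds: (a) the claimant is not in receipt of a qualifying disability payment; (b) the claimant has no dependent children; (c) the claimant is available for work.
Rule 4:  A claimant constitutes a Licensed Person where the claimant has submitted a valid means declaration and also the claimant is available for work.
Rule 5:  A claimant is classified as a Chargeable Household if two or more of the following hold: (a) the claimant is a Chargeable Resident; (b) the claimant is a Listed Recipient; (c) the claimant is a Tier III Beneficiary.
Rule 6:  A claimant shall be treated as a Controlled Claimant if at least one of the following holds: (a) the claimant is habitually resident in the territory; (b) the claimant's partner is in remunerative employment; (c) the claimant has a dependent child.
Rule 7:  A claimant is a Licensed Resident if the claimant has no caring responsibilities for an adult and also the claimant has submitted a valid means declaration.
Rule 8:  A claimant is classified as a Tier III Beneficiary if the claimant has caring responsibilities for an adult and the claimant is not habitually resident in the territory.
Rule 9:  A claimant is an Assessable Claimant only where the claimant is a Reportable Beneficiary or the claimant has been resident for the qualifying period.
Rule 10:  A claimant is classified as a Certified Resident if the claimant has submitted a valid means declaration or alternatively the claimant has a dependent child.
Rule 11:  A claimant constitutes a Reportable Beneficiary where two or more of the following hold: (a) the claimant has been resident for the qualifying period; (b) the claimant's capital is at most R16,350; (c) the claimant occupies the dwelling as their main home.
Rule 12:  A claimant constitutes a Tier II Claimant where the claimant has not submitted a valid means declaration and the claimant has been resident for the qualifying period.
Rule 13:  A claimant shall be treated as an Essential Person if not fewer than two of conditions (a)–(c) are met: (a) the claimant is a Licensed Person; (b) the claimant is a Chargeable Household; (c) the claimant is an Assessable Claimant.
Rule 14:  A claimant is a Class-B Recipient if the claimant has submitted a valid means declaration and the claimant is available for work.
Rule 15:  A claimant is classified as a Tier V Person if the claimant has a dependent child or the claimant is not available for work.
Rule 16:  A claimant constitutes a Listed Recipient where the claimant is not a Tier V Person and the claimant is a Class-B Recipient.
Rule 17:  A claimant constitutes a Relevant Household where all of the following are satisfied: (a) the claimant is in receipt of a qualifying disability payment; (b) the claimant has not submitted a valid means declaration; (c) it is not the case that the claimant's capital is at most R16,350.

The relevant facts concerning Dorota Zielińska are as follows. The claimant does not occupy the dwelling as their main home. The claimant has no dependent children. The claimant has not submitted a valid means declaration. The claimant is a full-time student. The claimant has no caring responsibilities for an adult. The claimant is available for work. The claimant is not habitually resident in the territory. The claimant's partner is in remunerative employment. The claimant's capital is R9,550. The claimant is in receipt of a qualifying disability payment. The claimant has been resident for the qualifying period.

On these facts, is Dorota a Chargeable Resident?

Yes

rule 6 — Controlled Claimant: [the claimant is habitually resident in the territory? no] OR [the claimant's partner is in remunerative employment? yes] OR [the claimant has a dependent child? no] → satisfied.
rule 3 — Permitted Claimant: [the claimant is not in receipt of a qualifying disability payment? no] OR [the claimant has no dependent children? yes] OR [the claimant is available for work? yes] → satisfied.
rule 17 — Relevant Household: [the claimant is in receipt of a qualifying disability payment? yes] AND [the claimant has not submitted a valid means declaration? yes] AND [claimant's capital: R9,550 ≤ R16,350? yes, so negated condition no] → not satisfied.
rule 1 — Chargeable Resident: Controlled Claimant (rule 6)? yes; not a Permitted Claimant (rule 3)? no; not a Relevant Household (rule 17)? yes — 2 of 3 hold (need ≥2) → satisfied.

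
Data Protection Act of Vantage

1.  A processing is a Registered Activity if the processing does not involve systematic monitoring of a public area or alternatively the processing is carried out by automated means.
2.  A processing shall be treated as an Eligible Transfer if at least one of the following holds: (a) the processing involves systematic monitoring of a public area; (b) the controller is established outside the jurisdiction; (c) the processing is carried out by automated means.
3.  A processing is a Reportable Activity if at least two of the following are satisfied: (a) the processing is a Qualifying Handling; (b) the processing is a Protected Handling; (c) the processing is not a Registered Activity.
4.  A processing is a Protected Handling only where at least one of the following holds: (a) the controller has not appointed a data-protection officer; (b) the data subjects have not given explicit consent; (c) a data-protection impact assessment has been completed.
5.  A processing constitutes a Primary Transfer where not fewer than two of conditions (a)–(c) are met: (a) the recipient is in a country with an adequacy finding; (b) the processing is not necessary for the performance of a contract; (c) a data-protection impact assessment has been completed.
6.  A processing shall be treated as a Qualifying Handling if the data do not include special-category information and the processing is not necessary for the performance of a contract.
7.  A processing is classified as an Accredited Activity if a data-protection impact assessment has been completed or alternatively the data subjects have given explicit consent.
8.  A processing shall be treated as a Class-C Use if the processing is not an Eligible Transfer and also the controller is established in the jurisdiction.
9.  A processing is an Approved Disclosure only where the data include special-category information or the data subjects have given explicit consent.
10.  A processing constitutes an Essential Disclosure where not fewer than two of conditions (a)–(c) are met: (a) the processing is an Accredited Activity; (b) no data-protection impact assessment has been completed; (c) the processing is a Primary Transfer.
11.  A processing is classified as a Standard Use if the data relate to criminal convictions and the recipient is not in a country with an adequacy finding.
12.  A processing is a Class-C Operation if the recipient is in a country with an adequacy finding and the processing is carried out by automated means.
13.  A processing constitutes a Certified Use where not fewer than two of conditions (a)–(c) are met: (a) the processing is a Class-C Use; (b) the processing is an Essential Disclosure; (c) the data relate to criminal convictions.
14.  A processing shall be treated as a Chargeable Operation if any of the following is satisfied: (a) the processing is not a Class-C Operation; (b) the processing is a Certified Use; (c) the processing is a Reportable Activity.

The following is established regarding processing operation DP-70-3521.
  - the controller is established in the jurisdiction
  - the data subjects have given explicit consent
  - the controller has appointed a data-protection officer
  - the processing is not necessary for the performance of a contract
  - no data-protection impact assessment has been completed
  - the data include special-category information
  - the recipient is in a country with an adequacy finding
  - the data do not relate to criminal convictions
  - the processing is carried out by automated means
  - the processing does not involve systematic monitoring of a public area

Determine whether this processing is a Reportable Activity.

paragraph 6 — Qualifying Handling: [the data do not include special-category information? no] AND [the processing is not necessary for the performance of a contract? yes] → not satisfied.
paragraph 4 — Protected Handling: [the controller has not appointed a data-protection officer? no] OR [the data subjects have not given explicit consent? no] OR [a data-protection impact assessment has been completed? no] → not satisfied.
paragraph 1 — Registered Activity: [the processing does not involve systematic monitoring of a public area? yes] OR [the processing is carried out by automated means? yes] → satisfied.
paragraph 3 — Reportable Activity: Qualifying Handling (paragraph 6)? no; Protected Handling (paragraph 4)? no; not a Registered Activity (paragraph 1)? no — 0 of 3 hold (need ≥2) → not satisfied.

No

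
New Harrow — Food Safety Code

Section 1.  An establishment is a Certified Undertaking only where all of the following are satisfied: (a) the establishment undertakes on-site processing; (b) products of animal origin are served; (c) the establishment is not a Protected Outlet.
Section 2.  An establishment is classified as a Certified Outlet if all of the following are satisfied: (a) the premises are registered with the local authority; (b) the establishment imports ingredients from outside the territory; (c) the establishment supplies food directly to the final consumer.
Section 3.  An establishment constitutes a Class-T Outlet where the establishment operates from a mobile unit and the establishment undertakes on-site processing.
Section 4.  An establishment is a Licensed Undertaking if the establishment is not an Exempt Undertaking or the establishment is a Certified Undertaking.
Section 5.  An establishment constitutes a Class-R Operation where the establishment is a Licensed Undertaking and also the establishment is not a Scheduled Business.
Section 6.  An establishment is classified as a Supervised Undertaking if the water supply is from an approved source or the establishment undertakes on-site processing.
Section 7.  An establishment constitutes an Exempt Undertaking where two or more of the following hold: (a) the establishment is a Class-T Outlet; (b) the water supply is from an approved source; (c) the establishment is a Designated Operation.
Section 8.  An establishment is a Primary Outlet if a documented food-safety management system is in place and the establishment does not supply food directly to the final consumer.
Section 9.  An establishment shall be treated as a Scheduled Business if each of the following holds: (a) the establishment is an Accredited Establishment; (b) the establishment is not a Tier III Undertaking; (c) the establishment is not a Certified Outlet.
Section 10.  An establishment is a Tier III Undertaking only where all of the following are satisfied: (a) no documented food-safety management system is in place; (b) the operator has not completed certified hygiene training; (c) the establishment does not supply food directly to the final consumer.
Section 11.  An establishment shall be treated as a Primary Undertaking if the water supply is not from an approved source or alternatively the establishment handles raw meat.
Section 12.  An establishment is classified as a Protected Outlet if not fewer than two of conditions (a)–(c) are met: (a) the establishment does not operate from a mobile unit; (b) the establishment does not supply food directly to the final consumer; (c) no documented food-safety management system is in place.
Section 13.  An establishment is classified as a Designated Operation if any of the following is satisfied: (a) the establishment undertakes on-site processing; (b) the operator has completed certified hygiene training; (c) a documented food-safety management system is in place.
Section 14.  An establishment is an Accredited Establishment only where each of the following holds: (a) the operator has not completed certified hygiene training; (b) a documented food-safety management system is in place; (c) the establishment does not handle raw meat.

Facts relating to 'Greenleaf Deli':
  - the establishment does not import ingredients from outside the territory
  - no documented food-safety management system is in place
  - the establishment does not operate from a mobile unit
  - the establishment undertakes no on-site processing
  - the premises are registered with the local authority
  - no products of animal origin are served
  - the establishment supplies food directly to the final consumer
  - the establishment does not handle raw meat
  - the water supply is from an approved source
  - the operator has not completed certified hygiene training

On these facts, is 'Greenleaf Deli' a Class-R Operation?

Yes

section 3 — Class-T Outlet: [the establishment operates from a mobile unit? no] AND [the establishment undertakes on-site processing? no] → not satisfied.
section 13 — Designated Operation: [the establishment undertakes on-site processing? no] OR [the operator has completed certified hygiene training? no] OR [a documented food-safety management system is in place? no] → not satisfied.
section 7 — Exempt Undertaking: Class-T Outlet (section 3)? no; the water supply is from an approved source? yes; Designated Operation (section 13)? no — 1 of 3 hold (need ≥2) → not satisfied.
section 12 — Protected Outlet: the establishment does not operate from a mobile unit? yes; the establishment does not supply food directly to the final consumer? no; no documented food-safety management system is in place? yes — 2 of 3 hold (need ≥2) → satisfied.
section 1 — Certified Undertaking: [the establishment undertakes on-site processing? no] AND [products of animal origin are served? no] AND [not a Protected Outlet (section 12)? no] → not satisfied.
section 4 — Licensed Undertaking: [not an Exempt Undertaking (section 7)? yes] OR [Certified Undertaking (section 1)? no] → satisfied.
section 14 — Accredited Establishment: [the operator has not completed certified hygiene training? yes] AND [a documented food-safety management system is in place? no] AND [the establishment does not handle raw meat? yes] → not satisfied.
section 10 — Tier III Undertaking: [no documented food-safety management system is in place? yes] AND [the operator has not completed certified hygiene training? yes] AND [the establishment does not supply food directly to the final consumer? no] → not satisfied.
section 2 — Certified Outlet: [the premises are registered with the local authority? yes] AND [the establishment imports ingredients from outside the territory? no] AND [the establishment supplies food directly to the final consumer? yes] → not satisfied.
section 9 — Scheduled Business: [Accredited Establishment (section 14)? no] AND [not a Tier III Undertaking (section 10)? yes] AND [not a Certified Outlet (section 2)? yes] → not satisfied.
section 5 — Class-R Operation: [Licensed Undertaking (section 4)? yes] AND [not a Scheduled Business (section 9)? yes] → satisfied.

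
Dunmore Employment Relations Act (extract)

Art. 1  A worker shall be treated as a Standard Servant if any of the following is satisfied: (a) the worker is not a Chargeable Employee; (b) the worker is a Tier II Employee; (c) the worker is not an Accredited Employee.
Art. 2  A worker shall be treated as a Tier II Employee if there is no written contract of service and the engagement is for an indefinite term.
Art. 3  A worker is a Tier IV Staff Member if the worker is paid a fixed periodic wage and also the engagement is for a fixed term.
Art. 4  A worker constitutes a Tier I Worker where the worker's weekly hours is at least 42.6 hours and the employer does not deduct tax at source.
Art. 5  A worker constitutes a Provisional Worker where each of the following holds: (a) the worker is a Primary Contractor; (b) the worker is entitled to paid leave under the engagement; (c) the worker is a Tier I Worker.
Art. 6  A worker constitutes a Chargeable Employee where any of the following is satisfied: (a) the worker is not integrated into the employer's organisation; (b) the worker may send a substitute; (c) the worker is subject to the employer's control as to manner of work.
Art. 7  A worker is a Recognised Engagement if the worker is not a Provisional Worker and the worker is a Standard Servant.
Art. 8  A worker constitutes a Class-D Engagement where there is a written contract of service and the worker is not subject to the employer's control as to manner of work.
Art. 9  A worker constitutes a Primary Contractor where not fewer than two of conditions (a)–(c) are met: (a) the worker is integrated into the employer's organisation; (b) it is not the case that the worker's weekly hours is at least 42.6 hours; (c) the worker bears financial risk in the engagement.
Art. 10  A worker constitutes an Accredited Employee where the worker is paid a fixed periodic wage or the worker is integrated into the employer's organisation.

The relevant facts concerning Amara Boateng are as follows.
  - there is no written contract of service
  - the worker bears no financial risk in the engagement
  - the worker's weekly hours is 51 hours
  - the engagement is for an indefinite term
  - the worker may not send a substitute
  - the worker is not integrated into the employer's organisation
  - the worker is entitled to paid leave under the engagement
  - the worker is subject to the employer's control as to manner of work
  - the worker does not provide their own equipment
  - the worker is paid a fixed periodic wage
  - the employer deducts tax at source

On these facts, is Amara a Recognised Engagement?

article 9 — Primary Contractor: the worker is integrated into the employer's organisation? no; worker's weekly hours: 51 hours ≥ 42.6 hours? yes, so negated condition no; the worker bears financial risk in the engagement? no — 0 of 3 hold (need ≥2) → not satisfied.
article 4 — Tier I Worker: [worker's weekly hours: 51 hours ≥ 42.6 hours? yes] AND [the employer does not deduct tax at source? no] → not satisfied.
article 5 — Provisional Worker: [Primary Contractor (article 9)? no] AND [the worker is entitled to paid leave under the engagement? yes] AND [Tier I Worker (article 4)? no] → not satisfied.
article 6 — Chargeable Employee: [the worker is not integrated into the employer's organisation? yes] OR [the worker may send a substitute? no] OR [the worker is subject to the employer's control as to manner of work? yes] → satisfied.
article 2 — Tier II Employee: [there is no written contract of service? yes] AND [the engagement is for an indefinite term? yes] → satisfied.
article 10 — Accredited Employee: [the worker is paid a fixed periodic wage? yes] OR [the worker is integrated into the employer's organisation? no] → satisfied.
article 1 — Standard Servant: [not a Chargeable Employee (article 6)? no] OR [Tier II Employee (article 2)? yes] OR [not an Accredited Employee (article 10)? no] → satisfied.
article 7 — Recognised Engagement: [not a Provisional Worker (article 5)? yes] AND [Standard Servant (article 1)? yes] → satisfied.

Yes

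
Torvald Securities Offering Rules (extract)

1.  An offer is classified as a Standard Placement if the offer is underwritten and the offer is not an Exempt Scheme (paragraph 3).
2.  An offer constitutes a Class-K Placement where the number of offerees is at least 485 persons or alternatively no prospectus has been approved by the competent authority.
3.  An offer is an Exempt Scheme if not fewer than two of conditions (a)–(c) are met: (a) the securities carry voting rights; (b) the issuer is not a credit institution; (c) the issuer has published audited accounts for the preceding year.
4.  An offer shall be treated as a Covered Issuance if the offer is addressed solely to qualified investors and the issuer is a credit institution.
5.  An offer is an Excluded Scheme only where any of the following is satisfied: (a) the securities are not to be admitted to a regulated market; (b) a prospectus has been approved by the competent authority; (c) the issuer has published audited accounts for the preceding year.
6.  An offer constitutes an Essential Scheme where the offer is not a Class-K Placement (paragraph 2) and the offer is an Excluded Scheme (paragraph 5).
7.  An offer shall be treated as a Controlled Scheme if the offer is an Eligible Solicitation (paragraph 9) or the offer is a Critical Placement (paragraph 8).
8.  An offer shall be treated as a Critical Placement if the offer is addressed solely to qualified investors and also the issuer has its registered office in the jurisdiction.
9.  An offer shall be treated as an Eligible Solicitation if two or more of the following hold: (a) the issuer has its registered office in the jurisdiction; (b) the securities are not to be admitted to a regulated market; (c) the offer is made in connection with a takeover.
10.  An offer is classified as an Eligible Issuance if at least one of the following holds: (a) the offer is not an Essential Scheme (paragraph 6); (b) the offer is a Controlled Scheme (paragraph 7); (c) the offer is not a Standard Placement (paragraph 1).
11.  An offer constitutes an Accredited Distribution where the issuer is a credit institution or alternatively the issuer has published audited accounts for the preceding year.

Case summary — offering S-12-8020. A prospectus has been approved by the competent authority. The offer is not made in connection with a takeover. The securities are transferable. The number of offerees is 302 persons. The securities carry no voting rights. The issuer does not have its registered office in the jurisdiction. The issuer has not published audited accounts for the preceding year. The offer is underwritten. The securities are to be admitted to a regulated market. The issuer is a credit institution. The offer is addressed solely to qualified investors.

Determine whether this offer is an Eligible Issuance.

Under paragraph 2: number of offerees: 302 persons ≥ 485 persons? no; or no prospectus has been approved by the competent authority? no. So the offer is not a Class-K Placement.
Under paragraph 5: the securities are not to be admitted to a regulated market? no; or a prospectus has been approved by the competent authority? yes; or the issuer has published audited accounts for the preceding year? no. So the offer is an Excluded Scheme.
Under paragraph 6: not a Class-K Placement (paragraph 2)? yes; and Excluded Scheme (paragraph 5)? yes. So the offer is an Essential Scheme.
Under paragraph 9: the issuer has its registered office in the jurisdiction? no; the securities are not to be admitted to a regulated market? no; the offer is made in connection with a takeover? no — 0 of 3 hold (need ≥2) → not satisfied.
Under paragraph 8: the offer is addressed solely to qualified investors? yes; and the issuer has its registered office in the jurisdiction? no. So the offer is not a Critical Placement.
Under paragraph 7: Eligible Solicitation (paragraph 9)? no; or Critical Placement (paragraph 8)? no. So the offer is not a Controlled Scheme.
Under paragraph 3: the securities carry voting rights? no; the issuer is not a credit institution? no; the issuer has published audited accounts for the preceding year? no — 0 of 3 hold (need ≥2) → not satisfied.
Under paragraph 1: the offer is underwritten? yes; and not an Exempt Scheme (paragraph 3)? yes. So the offer is a Standard Placement.
Under paragraph 10: not an Essential Scheme (paragraph 6)? no; or Controlled Scheme (paragraph 7)? no; or not a Standard Placement (paragraph 1)? no. So the offer is not an Eligible Issuance.

No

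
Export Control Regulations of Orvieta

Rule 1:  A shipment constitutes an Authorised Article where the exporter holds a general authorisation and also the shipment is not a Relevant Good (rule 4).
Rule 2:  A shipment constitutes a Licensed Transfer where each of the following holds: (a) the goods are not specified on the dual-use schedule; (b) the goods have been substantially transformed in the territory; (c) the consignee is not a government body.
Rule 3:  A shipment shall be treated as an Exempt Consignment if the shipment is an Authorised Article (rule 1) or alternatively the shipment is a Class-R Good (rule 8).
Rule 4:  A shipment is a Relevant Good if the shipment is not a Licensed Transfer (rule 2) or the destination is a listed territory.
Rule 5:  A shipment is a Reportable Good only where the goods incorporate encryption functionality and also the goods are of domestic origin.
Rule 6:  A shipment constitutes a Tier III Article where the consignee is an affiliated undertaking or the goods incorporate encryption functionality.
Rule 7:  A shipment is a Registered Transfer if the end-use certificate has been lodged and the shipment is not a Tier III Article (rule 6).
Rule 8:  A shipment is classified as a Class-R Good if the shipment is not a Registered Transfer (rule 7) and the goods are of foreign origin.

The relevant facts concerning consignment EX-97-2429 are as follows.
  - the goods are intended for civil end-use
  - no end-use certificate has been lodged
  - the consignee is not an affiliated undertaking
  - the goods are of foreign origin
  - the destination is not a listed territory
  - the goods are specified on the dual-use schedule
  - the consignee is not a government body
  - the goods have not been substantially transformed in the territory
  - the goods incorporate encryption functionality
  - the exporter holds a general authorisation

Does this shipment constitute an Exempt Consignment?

Yes

rule 2 — Licensed Transfer: [the goods are not specified on the dual-use schedule? no] AND [the goods have been substantially transformed in the territory? no] AND [the consignee is not a government body? yes] → not satisfied.
rule 4 — Relevant Good: [not a Licensed Transfer (rule 2)? yes] OR [the destination is a listed territory? no] → satisfied.
rule 1 — Authorised Article: [the exporter holds a general authorisation? yes] AND [not a Relevant Good (rule 4)? no] → not satisfied.
rule 6 — Tier III Article: [the consignee is an affiliated undertaking? no] OR [the goods incorporate encryption functionality? yes] → satisfied.
rule 7 — Registered Transfer: [the end-use certificate has been lodged? no] AND [not a Tier III Article (rule 6)? no] → not satisfied.
rule 8 — Class-R Good: [not a Registered Transfer (rule 7)? yes] AND [the goods are of foreign origin? yes] → satisfied.
rule 3 — Exempt Consignment: [Authorised Article (rule 1)? no] OR [Class-R Good (rule 8)? yes] → satisfied.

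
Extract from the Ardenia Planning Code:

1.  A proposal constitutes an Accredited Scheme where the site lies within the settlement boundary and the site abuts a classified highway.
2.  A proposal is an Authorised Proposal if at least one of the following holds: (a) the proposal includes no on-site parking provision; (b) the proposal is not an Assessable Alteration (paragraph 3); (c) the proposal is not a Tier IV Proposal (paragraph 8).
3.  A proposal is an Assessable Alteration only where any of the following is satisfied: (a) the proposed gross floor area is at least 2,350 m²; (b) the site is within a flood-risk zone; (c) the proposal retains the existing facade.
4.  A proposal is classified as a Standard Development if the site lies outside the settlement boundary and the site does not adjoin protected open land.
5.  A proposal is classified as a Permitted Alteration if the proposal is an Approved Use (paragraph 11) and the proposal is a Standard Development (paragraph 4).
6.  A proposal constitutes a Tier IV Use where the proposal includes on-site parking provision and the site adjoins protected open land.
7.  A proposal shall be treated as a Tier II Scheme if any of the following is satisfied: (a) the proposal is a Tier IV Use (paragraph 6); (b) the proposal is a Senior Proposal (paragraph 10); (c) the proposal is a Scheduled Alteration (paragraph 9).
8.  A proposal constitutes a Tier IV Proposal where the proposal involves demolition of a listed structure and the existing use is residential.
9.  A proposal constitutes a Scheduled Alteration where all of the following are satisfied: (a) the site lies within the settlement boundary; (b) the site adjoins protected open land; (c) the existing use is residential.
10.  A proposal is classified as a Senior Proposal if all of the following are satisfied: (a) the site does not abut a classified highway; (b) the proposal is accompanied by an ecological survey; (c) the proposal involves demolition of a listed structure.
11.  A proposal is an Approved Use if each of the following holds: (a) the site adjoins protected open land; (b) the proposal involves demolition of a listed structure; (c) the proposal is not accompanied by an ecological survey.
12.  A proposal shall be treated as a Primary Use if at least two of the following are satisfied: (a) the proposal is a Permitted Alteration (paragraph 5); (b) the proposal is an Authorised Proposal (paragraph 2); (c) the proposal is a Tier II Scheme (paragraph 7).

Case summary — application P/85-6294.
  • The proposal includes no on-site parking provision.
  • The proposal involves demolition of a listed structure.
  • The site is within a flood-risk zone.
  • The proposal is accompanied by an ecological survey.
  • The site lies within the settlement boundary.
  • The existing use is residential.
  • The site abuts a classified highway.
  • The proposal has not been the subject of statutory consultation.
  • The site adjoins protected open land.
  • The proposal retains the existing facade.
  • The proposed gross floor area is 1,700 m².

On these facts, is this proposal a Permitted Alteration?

Under paragraph 11: the site adjoins protected open land? yes; and the proposal involves demolition of a listed structure? yes; and the proposal is not accompanied by an ecological survey? no. So the proposal is not an Approved Use.
Under paragraph 4: the site lies outside the settlement boundary? no; and the site does not adjoin protected open land? no. So the proposal is not a Standard Development.
Under paragraph 5: Approved Use (paragraph 11)? no; and Standard Development (paragraph 4)? no. So the proposal is not a Permitted Alteration.

No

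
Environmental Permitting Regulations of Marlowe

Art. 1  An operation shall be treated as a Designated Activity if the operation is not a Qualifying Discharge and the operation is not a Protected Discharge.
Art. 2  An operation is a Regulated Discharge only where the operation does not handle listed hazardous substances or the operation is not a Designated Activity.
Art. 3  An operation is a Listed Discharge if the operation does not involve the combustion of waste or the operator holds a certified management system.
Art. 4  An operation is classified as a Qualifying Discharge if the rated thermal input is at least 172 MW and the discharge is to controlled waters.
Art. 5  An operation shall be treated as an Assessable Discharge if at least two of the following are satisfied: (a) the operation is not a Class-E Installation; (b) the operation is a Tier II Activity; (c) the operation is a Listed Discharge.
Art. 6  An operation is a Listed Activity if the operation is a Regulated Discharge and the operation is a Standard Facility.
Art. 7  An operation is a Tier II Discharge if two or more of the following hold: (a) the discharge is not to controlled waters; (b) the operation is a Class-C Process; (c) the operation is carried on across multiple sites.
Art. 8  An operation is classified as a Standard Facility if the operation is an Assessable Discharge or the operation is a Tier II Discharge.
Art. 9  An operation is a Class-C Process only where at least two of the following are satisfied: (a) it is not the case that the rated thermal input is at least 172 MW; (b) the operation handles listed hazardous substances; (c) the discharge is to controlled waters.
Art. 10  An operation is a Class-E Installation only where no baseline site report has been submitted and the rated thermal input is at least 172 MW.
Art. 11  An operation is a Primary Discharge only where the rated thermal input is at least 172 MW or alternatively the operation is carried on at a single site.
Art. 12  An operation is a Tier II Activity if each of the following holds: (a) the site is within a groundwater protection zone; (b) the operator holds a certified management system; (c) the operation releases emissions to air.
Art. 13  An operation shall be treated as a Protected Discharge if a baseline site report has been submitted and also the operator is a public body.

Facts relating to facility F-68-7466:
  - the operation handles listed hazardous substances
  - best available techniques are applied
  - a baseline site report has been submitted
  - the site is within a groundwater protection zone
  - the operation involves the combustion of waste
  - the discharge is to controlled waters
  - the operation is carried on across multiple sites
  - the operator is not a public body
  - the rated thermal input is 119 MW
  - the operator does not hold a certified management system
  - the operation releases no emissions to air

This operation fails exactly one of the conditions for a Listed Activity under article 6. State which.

article 4 — Qualifying Discharge: [rated thermal input: 119 MW ≥ 172 MW? no] AND [the discharge is to controlled waters? yes] → not satisfied.
article 13 — Protected Discharge: [a baseline site report has been submitted? yes] AND [the operator is a public body? no] → not satisfied.
article 1 — Designated Activity: [not a Qualifying Discharge (article 4)? yes] AND [not a Protected Discharge (article 13)? yes] → satisfied.
article 2 — Regulated Discharge: [the operation does not handle listed hazardous substances? no] OR [not a Designated Activity (article 1)? no] → not satisfied.
article 10 — Class-E Installation: [no baseline site report has been submitted? no] AND [rated thermal input: 119 MW ≥ 172 MW? no] → not satisfied.
article 12 — Tier II Activity: [the site is within a groundwater protection zone? yes] AND [the operator holds a certified management system? no] AND [the operation releases emissions to air? no] → not satisfied.
article 3 — Listed Discharge: [the operation does not involve the combustion of waste? no] OR [the operator holds a certified management system? no] → not satisfied.
article 5 — Assessable Discharge: not a Class-E Installation (article 10)? yes; Tier II Activity (article 12)? no; Listed Discharge (article 3)? no — 1 of 3 hold (need ≥2) → not satisfied.
article 9 — Class-C Process: rated thermal input: 119 MW ≥ 172 MW? no, so negated condition yes; the operation handles listed hazardous substances? yes; the discharge is to controlled waters? yes — 3 of 3 hold (need ≥2) → satisfied.
article 7 — Tier II Discharge: the discharge is not to controlled waters? no; Class-C Process (article 9)? yes; the operation is carried on across multiple sites? yes — 2 of 3 hold (need ≥2) → satisfied.
article 8 — Standard Facility: [Assessable Discharge (article 5)? no] OR [Tier II Discharge (article 7)? yes] → satisfied.
article 6 — Listed Activity: [Regulated Discharge (article 2)? no] AND [Standard Facility (article 8)? yes] → not satisfied.

Regulated Discharge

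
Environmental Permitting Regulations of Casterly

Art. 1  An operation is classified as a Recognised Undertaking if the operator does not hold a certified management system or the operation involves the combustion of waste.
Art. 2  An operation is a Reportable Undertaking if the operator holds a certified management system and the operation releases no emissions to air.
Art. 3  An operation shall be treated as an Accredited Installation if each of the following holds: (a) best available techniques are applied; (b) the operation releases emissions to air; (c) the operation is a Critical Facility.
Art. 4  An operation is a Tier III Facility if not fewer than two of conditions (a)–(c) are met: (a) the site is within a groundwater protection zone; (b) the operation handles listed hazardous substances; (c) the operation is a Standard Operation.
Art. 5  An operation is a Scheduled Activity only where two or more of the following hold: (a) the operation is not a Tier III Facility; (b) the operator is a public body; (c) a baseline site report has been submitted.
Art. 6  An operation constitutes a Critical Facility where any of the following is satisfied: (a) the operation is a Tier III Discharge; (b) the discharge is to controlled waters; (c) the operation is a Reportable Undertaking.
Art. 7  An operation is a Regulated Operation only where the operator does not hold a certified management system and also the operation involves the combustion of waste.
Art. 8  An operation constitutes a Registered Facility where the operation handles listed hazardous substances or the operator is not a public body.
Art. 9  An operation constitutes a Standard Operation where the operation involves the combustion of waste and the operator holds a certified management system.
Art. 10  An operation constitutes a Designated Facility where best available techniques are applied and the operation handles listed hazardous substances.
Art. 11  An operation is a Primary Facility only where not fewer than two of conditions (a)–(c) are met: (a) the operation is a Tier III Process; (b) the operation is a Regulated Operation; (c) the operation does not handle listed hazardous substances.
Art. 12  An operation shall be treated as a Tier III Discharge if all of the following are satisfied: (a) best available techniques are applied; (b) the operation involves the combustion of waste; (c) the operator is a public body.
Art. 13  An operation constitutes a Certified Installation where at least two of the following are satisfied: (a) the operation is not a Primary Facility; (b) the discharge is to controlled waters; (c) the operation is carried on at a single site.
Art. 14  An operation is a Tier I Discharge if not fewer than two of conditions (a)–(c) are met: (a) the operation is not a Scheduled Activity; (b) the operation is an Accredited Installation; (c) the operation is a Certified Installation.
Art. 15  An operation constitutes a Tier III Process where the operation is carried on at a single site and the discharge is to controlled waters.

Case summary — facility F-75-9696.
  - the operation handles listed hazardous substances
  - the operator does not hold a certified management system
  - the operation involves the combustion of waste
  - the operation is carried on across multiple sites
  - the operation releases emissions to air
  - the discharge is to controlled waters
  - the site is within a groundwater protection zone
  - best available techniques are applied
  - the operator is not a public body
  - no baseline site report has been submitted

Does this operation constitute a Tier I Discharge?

article 9 — Standard Operation: [the operation involves the combustion of waste? yes] AND [the operator holds a certified management system? no] → not satisfied.
article 4 — Tier III Facility: the site is within a groundwater protection zone? yes; the operation handles listed hazardous substances? yes; Standard Operation (article 9)? no — 2 of 3 hold (need ≥2) → satisfied.
article 5 — Scheduled Activity: not a Tier III Facility (article 4)? no; the operator is a public body? no; a baseline site report has been submitted? no — 0 of 3 hold (need ≥2) → not satisfied.
article 12 — Tier III Discharge: [best available techniques are applied? yes] AND [the operation involves the combustion of waste? yes] AND [the operator is a public body? no] → not satisfied.
article 2 — Reportable Undertaking: [the operator holds a certified management system? no] AND [the operation releases no emissions to air? no] → not satisfied.
article 6 — Critical Facility: [Tier III Discharge (article 12)? no] OR [the discharge is to controlled waters? yes] OR [Reportable Undertaking (article 2)? no] → satisfied.
article 3 — Accredited Installation: [best available techniques are applied? yes] AND [the operation releases emissions to air? yes] AND [Critical Facility (article 6)? yes] → satisfied.
article 15 — Tier III Process: [the operation is carried on at a single site? no] AND [the discharge is to controlled waters? yes] → not satisfied.
article 7 — Regulated Operation: [the operator does not hold a certified management system? yes] AND [the operation involves the combustion of waste? yes] → satisfied.
article 11 — Primary Facility: Tier III Process (article 15)? no; Regulated Operation (article 7)? yes; the operation does not handle listed hazardous substances? no — 1 of 3 hold (need ≥2) → not satisfied.
article 13 — Certified Installation: not a Primary Facility (article 11)? yes; the discharge is to controlled waters? yes; the operation is carried on at a single site? no — 2 of 3 hold (need ≥2) → satisfied.
article 14 — Tier I Discharge: not a Scheduled Activity (article 5)? yes; Accredited Installation (article 3)? yes; Certified Installation (article 13)? yes — 3 of 3 hold (need ≥2) → satisfied.

Yes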